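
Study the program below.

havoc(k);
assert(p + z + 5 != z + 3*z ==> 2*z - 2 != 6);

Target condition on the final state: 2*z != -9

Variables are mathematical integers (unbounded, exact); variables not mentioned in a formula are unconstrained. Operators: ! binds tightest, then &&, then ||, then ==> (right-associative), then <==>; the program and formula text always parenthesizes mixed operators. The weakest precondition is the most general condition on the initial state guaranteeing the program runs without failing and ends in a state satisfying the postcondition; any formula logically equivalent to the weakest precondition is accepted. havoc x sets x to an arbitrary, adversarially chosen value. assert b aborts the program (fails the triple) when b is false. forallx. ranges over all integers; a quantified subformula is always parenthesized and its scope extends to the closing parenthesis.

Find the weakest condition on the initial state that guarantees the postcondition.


Working backward. After the program, 2*z != -9 must hold.
Before assert p + z + 5 != z + 3*z ==> 2*z - 2 != 6: (p != 3*z - 5 ==> 2*z != 8) && 2*z != -9
Before havoc k: (p != 3*z - 5 ==> 2*z != 8) && 2*z != -9
Answer: WP = (p != 3*z - 5 ==> 2*z != 8) && 2*z != -9


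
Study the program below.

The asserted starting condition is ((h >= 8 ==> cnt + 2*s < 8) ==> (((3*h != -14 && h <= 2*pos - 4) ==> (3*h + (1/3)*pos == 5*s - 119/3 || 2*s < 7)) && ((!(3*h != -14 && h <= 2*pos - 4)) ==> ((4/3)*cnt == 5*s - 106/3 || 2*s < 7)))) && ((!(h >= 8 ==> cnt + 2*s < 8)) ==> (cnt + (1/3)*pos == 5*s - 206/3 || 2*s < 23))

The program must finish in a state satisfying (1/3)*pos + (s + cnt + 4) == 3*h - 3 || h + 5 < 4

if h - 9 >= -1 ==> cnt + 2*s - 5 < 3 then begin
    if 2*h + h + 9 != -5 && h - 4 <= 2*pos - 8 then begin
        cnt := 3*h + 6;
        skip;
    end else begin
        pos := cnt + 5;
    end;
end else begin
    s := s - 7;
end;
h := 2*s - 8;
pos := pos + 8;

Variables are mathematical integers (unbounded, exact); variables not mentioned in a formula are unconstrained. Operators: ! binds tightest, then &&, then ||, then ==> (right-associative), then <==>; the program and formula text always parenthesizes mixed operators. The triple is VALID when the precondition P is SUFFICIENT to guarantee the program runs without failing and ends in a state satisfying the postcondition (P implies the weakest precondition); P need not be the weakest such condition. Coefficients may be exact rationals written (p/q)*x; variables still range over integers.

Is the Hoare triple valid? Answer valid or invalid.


Working backward. After the program, the postcondition (1/3)*pos + (s + cnt + 4) == 3*h - 3 || h + 5 < 4 must hold; in canonical form it is cnt + (1/3)*pos + s == 3*h - 7 || h < -1.
Before pos := pos + 8: cnt + (1/3)*pos + s == 3*h - 29/3 || h < -1
Before h := 2*s - 8: cnt + (1/3)*pos == 5*s - 101/3 || 2*s < 7
Then branch requires ((3*h != -14 && h <= 2*pos - 4) ==> (3*h + (1/3)*pos == 5*s - 119/3 || 2*s < 7)) && ((!(3*h != -14 && h <= 2*pos - 4)) ==> ((4/3)*cnt == 5*s - 106/3 || 2*s < 7)); else branch requires cnt + (1/3)*pos == 5*s - 206/3 || 2*s < 21.
Before the if: ((h >= 8 ==> cnt + 2*s < 8) ==> (((3*h != -14 && h <= 2*pos - 4) ==> (3*h + (1/3)*pos == 5*s - 119/3 || 2*s < 7)) && ((!(3*h != -14 && h <= 2*pos - 4)) ==> ((4/3)*cnt == 5*s - 106/3 || 2*s < 7)))) && ((!(h >= 8 ==> cnt + 2*s < 8)) ==> (cnt + (1/3)*pos == 5*s - 206/3 || 2*s < 21))
The weakest precondition is ((h >= 8 ==> cnt + 2*s < 8) ==> (((3*h != -14 && h <= 2*pos - 4) ==> (3*h + (1/3)*pos == 5*s - 119/3 || 2*s < 7)) && ((!(3*h != -14 && h <= 2*pos - 4)) ==> ((4/3)*cnt == 5*s - 106/3 || 2*s < 7)))) && ((!(h >= 8 ==> cnt + 2*s < 8)) ==> (cnt + (1/3)*pos == 5*s - 206/3 || 2*s < 21)).
Check whether ((h >= 8 ==> cnt + 2*s < 8) ==> (((3*h != -14 && h <= 2*pos - 4) ==> (3*h + (1/3)*pos == 5*s - 119/3 || 2*s < 7)) && ((!(3*h != -14 && h <= 2*pos - 4)) ==> ((4/3)*cnt == 5*s - 106/3 || 2*s < 7)))) && ((!(h >= 8 ==> cnt + 2*s < 8)) ==> (cnt + (1/3)*pos == 5*s - 206/3 || 2*s < 23)) implies it.
Countermodel: at the initial state cnt = 0, h = 8, pos = 0, s = 11, the precondition holds but the weakest precondition fails.
Answer: invalid


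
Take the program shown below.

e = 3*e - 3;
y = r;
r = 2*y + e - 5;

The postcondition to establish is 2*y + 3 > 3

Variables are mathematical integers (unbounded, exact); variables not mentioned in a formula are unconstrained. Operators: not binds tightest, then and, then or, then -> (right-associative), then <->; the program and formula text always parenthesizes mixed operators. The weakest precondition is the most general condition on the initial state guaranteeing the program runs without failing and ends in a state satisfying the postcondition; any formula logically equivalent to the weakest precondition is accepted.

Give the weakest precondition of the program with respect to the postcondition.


Working backward. After the program, the postcondition 2*y + 3 > 3 must hold; in canonical form it is 2*y > 0.
Before r := 2*y + e - 5: 2*y > 0
Before y := r: 2*r > 0
Before e := 3*e - 3: 2*r > 0
Answer: WP = 2*r > 0


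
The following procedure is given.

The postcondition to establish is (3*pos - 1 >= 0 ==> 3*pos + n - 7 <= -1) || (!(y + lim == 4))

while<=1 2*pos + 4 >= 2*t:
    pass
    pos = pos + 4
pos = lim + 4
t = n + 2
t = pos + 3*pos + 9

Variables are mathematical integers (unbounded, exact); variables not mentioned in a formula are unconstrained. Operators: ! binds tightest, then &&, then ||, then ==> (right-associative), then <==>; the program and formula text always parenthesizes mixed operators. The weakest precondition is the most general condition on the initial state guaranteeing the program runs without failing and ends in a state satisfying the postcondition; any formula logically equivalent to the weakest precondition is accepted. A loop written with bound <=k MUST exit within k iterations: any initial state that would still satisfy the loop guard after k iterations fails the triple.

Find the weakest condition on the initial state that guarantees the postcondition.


Working backward. After the program, the postcondition (3*pos - 1 >= 0 ==> 3*pos + n - 7 <= -1) || (!(y + lim == 4)) must hold; in canonical form it is (3*pos >= 1 ==> n + 3*pos <= 6) || (!(lim + y == 4)).
Before t := pos + 3*pos + 9: (3*pos >= 1 ==> n + 3*pos <= 6) || (!(lim + y == 4))
Before t := n + 2: (3*pos >= 1 ==> n + 3*pos <= 6) || (!(lim + y == 4))
Before pos := lim + 4: (3*lim >= -11 ==> 3*lim + n <= -6) || (!(lim + y == 4))
Before the loop (bound <=1), unroll the exhaustion recursion (WP_0 = exit-now case; WP_j = one more guarded iteration, up to j = 1):
  WP_0: (!(2*pos >= 2*t - 4)) && ((3*lim >= -11 ==> 3*lim + n <= -6) || (!(lim + y == 4)))
  WP_1: (2*pos >= 2*t - 4 ==> ((!(2*pos >= 2*t - 12)) && ((3*lim >= -11 ==> 3*lim + n <= -6) || (!(lim + y == 4))))) && ((!(2*pos >= 2*t - 4)) ==> ((3*lim >= -11 ==> 3*lim + n <= -6) || (!(lim + y == 4))))
So before the loop: (2*pos >= 2*t - 4 ==> ((!(2*pos >= 2*t - 12)) && ((3*lim >= -11 ==> 3*lim + n <= -6) || (!(lim + y == 4))))) && ((!(2*pos >= 2*t - 4)) ==> ((3*lim >= -11 ==> 3*lim + n <= -6) || (!(lim + y == 4))))
Answer: WP = (2*pos >= 2*t - 4 ==> ((!(2*pos >= 2*t - 12)) && ((3*lim >= -11 ==> 3*lim + n <= -6) || (!(lim + y == 4))))) && ((!(2*pos >= 2*t - 4)) ==> ((3*lim >= -11 ==> 3*lim + n <= -6) || (!(lim + y == 4))))


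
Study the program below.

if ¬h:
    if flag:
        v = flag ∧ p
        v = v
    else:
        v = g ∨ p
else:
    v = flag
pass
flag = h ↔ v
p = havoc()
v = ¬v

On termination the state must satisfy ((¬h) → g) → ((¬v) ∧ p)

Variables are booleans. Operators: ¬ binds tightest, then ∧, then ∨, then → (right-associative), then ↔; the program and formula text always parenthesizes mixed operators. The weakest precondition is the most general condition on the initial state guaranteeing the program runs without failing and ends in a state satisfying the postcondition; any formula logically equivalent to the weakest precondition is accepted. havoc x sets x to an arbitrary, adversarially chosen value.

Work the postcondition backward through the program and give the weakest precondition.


Working backward. After the program, ((¬h) → g) → ((¬v) ∧ p) must hold.
Before v := ¬v: ((¬h) → g) → (v ∧ p)
Before havoc p: (((¬h) → g) → v) ∧ (¬((¬h) → g))
Before flag := h ↔ v: (((¬h) → g) → v) ∧ (¬((¬h) → g))
Before skip: (((¬h) → g) → v) ∧ (¬((¬h) → g))
Then branch requires (flag → ((((¬h) → g) → (flag ∧ p)) ∧ (¬((¬h) → g)))) ∧ ((¬flag) → ((((¬h) → g) → (g ∨ p)) ∧ (¬((¬h) → g)))); else branch requires (((¬h) → g) → flag) ∧ (¬((¬h) → g)).
Before the if: ((¬h) → ((flag → ((((¬h) → g) → (flag ∧ p)) ∧ (¬((¬h) → g)))) ∧ ((¬flag) → ((((¬h) → g) → (g ∨ p)) ∧ (¬((¬h) → g)))))) ∧ (h → ((((¬h) → g) → flag) ∧ (¬((¬h) → g))))
Answer: WP = ((¬h) → ((flag → ((((¬h) → g) → (flag ∧ p)) ∧ (¬((¬h) → g)))) ∧ ((¬flag) → ((((¬h) → g) → (g ∨ p)) ∧ (¬((¬h) → g)))))) ∧ (h → ((((¬h) → g) → flag) ∧ (¬((¬h) → g))))


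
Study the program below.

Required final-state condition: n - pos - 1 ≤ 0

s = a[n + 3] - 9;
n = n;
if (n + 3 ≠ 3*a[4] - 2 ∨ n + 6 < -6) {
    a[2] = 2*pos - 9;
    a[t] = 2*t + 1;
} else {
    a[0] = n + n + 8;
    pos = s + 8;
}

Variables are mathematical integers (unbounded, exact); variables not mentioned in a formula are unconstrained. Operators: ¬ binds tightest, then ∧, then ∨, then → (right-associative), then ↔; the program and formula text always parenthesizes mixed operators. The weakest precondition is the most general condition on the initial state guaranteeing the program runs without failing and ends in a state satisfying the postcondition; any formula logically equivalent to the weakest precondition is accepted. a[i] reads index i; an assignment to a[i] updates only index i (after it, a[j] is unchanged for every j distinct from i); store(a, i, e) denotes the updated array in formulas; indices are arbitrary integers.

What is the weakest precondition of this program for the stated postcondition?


Working backward. After the program, the postcondition n - pos - 1 ≤ 0 must hold; in canonical form it is n ≤ pos + 1.
Then branch requires n ≤ pos + 1; else branch requires n ≤ s + 9.
Before the if: ((n ≠ 3*a[4] - 5 ∨ n < -12) → n ≤ pos + 1) ∧ ((¬(n ≠ 3*a[4] - 5 ∨ n < -12)) → n ≤ s + 9)
Before n := n: ((n ≠ 3*a[4] - 5 ∨ n < -12) → n ≤ pos + 1) ∧ ((¬(n ≠ 3*a[4] - 5 ∨ n < -12)) → n ≤ s + 9)
Before s := a[n + 3] - 9: ((n ≠ 3*a[4] - 5 ∨ n < -12) → n ≤ pos + 1) ∧ ((¬(n ≠ 3*a[4] - 5 ∨ n < -12)) → n ≤ a[n + 3])
Answer: WP = ((n ≠ 3*a[4] - 5 ∨ n < -12) → n ≤ pos + 1) ∧ ((¬(n ≠ 3*a[4] - 5 ∨ n < -12)) → n ≤ a[n + 3])


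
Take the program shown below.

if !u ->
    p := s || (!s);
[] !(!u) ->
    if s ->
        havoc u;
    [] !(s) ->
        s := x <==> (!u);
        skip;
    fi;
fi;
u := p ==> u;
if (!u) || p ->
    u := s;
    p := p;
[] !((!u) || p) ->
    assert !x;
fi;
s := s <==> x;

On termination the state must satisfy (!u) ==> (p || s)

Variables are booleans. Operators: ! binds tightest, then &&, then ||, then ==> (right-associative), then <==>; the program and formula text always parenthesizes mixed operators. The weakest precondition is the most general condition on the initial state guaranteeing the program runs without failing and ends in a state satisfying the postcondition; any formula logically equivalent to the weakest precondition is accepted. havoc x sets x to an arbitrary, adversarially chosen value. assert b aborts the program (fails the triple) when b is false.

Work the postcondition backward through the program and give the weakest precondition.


Working backward. After the program, (!u) ==> (p || s) must hold.
Before s := s <==> x: (!u) ==> (p || (s <==> x))
Then branch requires (!s) ==> (p || (s <==> x)); else branch requires (!x) && ((!u) ==> (p || (s <==> x))).
Before the if: (((!u) || p) ==> ((!s) ==> (p || (s <==> x)))) && ((!((!u) || p)) ==> ((!x) && ((!u) ==> (p || (s <==> x)))))
Before u := p ==> u: (((!(p ==> u)) || p) ==> ((!s) ==> (p || (s <==> x)))) && ((!((!(p ==> u)) || p)) ==> ((!x) && ((!(p ==> u)) ==> (p || (s <==> x)))))
Then branch requires true; else branch requires (s ==> ((p ==> ((!s) ==> (p || (s <==> x)))) && ((!p) ==> (!x)) && ((!p) ==> ((!x) && (p ==> (p || (s <==> x))))))) && ((!s) ==> ((((!(p ==> u)) || p) ==> ((!(x <==> (!u))) ==> (p || ((x <==> (!u)) <==> x)))) && ((!((!(p ==> u)) || p)) ==> ((!x) && ((!(p ==> u)) ==> (p || ((x <==> (!u)) <==> x))))))).
Before the if: u ==> ((s ==> ((p ==> ((!s) ==> (p || (s <==> x)))) && ((!p) ==> (!x)) && ((!p) ==> ((!x) && (p ==> (p || (s <==> x))))))) && ((!s) ==> ((((!(p ==> u)) || p) ==> ((!(x <==> (!u))) ==> (p || ((x <==> (!u)) <==> x)))) && ((!((!(p ==> u)) || p)) ==> ((!x) && ((!(p ==> u)) ==> (p || ((x <==> (!u)) <==> x))))))))
Answer: WP = u ==> ((s ==> ((p ==> ((!s) ==> (p || (s <==> x)))) && ((!p) ==> (!x)) && ((!p) ==> ((!x) && (p ==> (p || (s <==> x))))))) && ((!s) ==> ((((!(p ==> u)) || p) ==> ((!(x <==> (!u))) ==> (p || ((x <==> (!u)) <==> x)))) && ((!((!(p ==> u)) || p)) ==> ((!x) && ((!(p ==> u)) ==> (p || ((x <==> (!u)) <==> x))))))))


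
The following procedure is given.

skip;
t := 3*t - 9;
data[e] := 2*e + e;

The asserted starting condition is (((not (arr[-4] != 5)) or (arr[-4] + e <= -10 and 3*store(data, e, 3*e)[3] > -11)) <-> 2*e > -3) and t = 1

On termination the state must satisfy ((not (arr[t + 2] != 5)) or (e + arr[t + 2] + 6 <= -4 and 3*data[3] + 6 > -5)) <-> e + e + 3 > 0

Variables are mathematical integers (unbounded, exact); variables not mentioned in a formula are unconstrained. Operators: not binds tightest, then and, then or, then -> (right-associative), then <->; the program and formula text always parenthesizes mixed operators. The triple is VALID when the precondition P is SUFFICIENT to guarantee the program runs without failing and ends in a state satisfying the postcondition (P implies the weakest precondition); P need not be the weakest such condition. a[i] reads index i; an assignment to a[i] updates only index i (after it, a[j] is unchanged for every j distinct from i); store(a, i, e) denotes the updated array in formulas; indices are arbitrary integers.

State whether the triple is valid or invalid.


Working backward. After the program, the postcondition ((not (arr[t + 2] != 5)) or (e + arr[t + 2] + 6 <= -4 and 3*data[3] + 6 > -5)) <-> e + e + 3 > 0 must hold; in canonical form it is ((not (arr[t + 2] != 5)) or (arr[t + 2] + e <= -10 and 3*data[3] > -11)) <-> 2*e > -3.
Before data[e] := 2*e + e: ((not (arr[t + 2] != 5)) or (arr[t + 2] + e <= -10 and 3*store(data, e, 3*e)[3] > -11)) <-> 2*e > -3
Before t := 3*t - 9: ((not (arr[3*t - 7] != 5)) or (arr[3*t - 7] + e <= -10 and 3*store(data, e, 3*e)[3] > -11)) <-> 2*e > -3
Before skip: ((not (arr[3*t - 7] != 5)) or (arr[3*t - 7] + e <= -10 and 3*store(data, e, 3*e)[3] > -11)) <-> 2*e > -3
The weakest precondition is ((not (arr[3*t - 7] != 5)) or (arr[3*t - 7] + e <= -10 and 3*store(data, e, 3*e)[3] > -11)) <-> 2*e > -3.
Check whether (((not (arr[-4] != 5)) or (arr[-4] + e <= -10 and 3*store(data, e, 3*e)[3] > -11)) <-> 2*e > -3) and t = 1 implies it.
Every state satisfying the precondition satisfies the weakest precondition: the implication holds.
Answer: valid


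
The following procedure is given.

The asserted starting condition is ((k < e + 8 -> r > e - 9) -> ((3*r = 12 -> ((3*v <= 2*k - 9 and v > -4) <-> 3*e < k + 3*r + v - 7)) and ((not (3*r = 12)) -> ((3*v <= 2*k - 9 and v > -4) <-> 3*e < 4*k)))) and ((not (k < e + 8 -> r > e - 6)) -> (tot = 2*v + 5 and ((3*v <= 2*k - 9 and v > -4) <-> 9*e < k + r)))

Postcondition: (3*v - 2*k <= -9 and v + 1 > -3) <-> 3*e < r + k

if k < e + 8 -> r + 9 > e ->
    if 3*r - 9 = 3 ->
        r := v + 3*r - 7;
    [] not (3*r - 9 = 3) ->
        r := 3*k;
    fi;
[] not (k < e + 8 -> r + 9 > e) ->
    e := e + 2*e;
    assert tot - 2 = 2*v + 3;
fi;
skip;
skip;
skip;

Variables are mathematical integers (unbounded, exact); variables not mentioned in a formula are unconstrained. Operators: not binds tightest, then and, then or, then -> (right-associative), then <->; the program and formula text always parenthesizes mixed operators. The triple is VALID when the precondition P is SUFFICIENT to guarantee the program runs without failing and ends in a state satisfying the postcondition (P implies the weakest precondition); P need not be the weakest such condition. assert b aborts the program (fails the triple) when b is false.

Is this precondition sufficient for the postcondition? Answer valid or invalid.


Working backward. After the program, the postcondition (3*v - 2*k <= -9 and v + 1 > -3) <-> 3*e < r + k must hold; in canonical form it is (3*v <= 2*k - 9 and v > -4) <-> 3*e < k + r.
Before skip: (3*v <= 2*k - 9 and v > -4) <-> 3*e < k + r
Before skip: (3*v <= 2*k - 9 and v > -4) <-> 3*e < k + r
Before skip: (3*v <= 2*k - 9 and v > -4) <-> 3*e < k + r
Then branch requires (3*r = 12 -> ((3*v <= 2*k - 9 and v > -4) <-> 3*e < k + 3*r + v - 7)) and ((not (3*r = 12)) -> ((3*v <= 2*k - 9 and v > -4) <-> 3*e < 4*k)); else branch requires tot = 2*v + 5 and ((3*v <= 2*k - 9 and v > -4) <-> 9*e < k + r).
Before the if: ((k < e + 8 -> r > e - 9) -> ((3*r = 12 -> ((3*v <= 2*k - 9 and v > -4) <-> 3*e < k + 3*r + v - 7)) and ((not (3*r = 12)) -> ((3*v <= 2*k - 9 and v > -4) <-> 3*e < 4*k)))) and ((not (k < e + 8 -> r > e - 9)) -> (tot = 2*v + 5 and ((3*v <= 2*k - 9 and v > -4) <-> 9*e < k + r)))
The weakest precondition is ((k < e + 8 -> r > e - 9) -> ((3*r = 12 -> ((3*v <= 2*k - 9 and v > -4) <-> 3*e < k + 3*r + v - 7)) and ((not (3*r = 12)) -> ((3*v <= 2*k - 9 and v > -4) <-> 3*e < 4*k)))) and ((not (k < e + 8 -> r > e - 9)) -> (tot = 2*v + 5 and ((3*v <= 2*k - 9 and v > -4) <-> 9*e < k + r))).
Check whether ((k < e + 8 -> r > e - 9) -> ((3*r = 12 -> ((3*v <= 2*k - 9 and v > -4) <-> 3*e < k + 3*r + v - 7)) and ((not (3*r = 12)) -> ((3*v <= 2*k - 9 and v > -4) <-> 3*e < 4*k)))) and ((not (k < e + 8 -> r > e - 6)) -> (tot = 2*v + 5 and ((3*v <= 2*k - 9 and v > -4) <-> 9*e < k + r))) implies it.
Every state satisfying the precondition satisfies the weakest precondition: the implication holds.
Answer: valid


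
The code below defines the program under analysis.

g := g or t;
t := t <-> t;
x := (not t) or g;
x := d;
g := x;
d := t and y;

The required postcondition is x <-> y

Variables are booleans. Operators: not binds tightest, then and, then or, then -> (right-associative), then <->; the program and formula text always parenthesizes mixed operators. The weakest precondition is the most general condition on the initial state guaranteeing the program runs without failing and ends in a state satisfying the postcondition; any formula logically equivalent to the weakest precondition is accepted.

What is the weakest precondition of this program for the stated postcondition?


Working backward. After the program, x <-> y must hold.
Before d := t and y: x <-> y
Before g := x: x <-> y
Before x := d: d <-> y
Before x := (not t) or g: d <-> y
Before t := t <-> t: d <-> y
Before g := g or t: d <-> y
Answer: WP = d <-> y


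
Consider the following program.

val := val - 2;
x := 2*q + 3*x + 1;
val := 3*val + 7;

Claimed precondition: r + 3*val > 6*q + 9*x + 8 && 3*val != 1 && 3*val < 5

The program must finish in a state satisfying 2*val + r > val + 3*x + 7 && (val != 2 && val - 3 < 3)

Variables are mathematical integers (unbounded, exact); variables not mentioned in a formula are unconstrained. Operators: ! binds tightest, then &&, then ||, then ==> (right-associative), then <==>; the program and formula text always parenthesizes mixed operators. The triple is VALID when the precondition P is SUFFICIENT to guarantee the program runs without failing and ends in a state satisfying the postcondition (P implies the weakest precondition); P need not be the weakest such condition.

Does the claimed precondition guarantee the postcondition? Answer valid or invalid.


Working backward. After the program, the postcondition 2*val + r > val + 3*x + 7 && (val != 2 && val - 3 < 3) must hold; in canonical form it is r + val > 3*x + 7 && val != 2 && val < 6.
Before val := 3*val + 7: r + 3*val > 3*x && 3*val != -5 && 3*val < -1
Before x := 2*q + 3*x + 1: r + 3*val > 6*q + 9*x + 3 && 3*val != -5 && 3*val < -1
Before val := val - 2: r + 3*val > 6*q + 9*x + 9 && 3*val != 1 && 3*val < 5
The weakest precondition is r + 3*val > 6*q + 9*x + 9 && 3*val != 1 && 3*val < 5.
Check whether r + 3*val > 6*q + 9*x + 8 && 3*val != 1 && 3*val < 5 implies it.
Countermodel: at the initial state q = -2, r = -6, val = 1, x = 0, the precondition holds but the weakest precondition fails.
Answer: invalid


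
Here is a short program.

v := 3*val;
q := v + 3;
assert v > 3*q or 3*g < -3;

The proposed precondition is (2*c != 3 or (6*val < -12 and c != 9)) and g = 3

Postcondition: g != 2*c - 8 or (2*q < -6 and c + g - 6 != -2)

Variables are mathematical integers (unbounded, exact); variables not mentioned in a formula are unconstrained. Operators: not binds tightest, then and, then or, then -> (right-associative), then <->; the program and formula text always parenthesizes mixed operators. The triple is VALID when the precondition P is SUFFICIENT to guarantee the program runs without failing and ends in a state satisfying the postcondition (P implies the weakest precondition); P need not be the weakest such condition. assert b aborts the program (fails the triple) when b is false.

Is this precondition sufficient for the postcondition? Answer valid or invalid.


Working backward. After the program, the postcondition g != 2*c - 8 or (2*q < -6 and c + g - 6 != -2) must hold; in canonical form it is g != 2*c - 8 or (2*q < -6 and c + g != 4).
Before assert v > 3*q or 3*g < -3: (v > 3*q or 3*g < -3) and (g != 2*c - 8 or (2*q < -6 and c + g != 4))
Before q := v + 3: (2*v < -9 or 3*g < -3) and (g != 2*c - 8 or (2*v < -12 and c + g != 4))
Before v := 3*val: (6*val < -9 or 3*g < -3) and (g != 2*c - 8 or (6*val < -12 and c + g != 4))
The weakest precondition is (6*val < -9 or 3*g < -3) and (g != 2*c - 8 or (6*val < -12 and c + g != 4)).
Check whether (2*c != 3 or (6*val < -12 and c != 9)) and g = 3 implies it.
Countermodel: at the initial state c = 0, g = 3, val = -1, the precondition holds but the weakest precondition fails.
Answer: invalid


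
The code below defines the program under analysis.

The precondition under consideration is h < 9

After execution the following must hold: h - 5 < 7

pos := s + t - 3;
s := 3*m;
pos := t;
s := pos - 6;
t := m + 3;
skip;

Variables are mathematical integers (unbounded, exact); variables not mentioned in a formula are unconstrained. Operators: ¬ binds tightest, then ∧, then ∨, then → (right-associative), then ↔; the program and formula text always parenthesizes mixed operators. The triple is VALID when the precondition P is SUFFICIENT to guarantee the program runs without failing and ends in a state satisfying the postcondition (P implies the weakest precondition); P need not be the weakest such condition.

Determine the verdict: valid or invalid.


Working backward. After the program, the postcondition h - 5 < 7 must hold; in canonical form it is h < 12.
Before skip: h < 12
Before t := m + 3: h < 12
Before s := pos - 6: h < 12
Before pos := t: h < 12
Before s := 3*m: h < 12
Before pos := s + t - 3: h < 12
The weakest precondition is h < 12.
Check whether h < 9 implies it.
Every state satisfying the precondition satisfies the weakest precondition: the implication holds.
Answer: valid


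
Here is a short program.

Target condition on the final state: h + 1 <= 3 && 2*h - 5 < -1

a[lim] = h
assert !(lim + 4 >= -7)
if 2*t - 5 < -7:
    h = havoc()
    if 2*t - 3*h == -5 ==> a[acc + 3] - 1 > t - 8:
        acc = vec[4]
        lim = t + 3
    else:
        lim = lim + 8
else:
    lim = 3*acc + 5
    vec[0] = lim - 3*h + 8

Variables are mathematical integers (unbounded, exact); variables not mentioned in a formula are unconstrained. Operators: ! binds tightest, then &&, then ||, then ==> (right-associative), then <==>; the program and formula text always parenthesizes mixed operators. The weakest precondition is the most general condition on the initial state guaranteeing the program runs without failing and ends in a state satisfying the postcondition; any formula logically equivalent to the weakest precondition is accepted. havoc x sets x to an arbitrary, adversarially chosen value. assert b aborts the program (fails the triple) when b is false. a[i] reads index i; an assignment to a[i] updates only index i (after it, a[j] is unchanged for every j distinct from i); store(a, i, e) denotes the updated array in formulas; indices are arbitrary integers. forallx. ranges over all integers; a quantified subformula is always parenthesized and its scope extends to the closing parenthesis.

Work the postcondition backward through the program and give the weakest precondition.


Working backward. After the program, the postcondition h + 1 <= 3 && 2*h - 5 < -1 must hold; in canonical form it is h <= 2 && 2*h < 4.
Then branch requires forall h_1. (((2*t == 3*h_1 - 5 ==> a[acc + 3] > t - 7) ==> (h_1 <= 2 && 2*h_1 < 4)) && ((!(2*t == 3*h_1 - 5 ==> a[acc + 3] > t - 7)) ==> (h_1 <= 2 && 2*h_1 < 4))); else branch requires h <= 2 && 2*h < 4.
Before the if: (2*t < -2 ==> (forall h_1. (((2*t == 3*h_1 - 5 ==> a[acc + 3] > t - 7) ==> (h_1 <= 2 && 2*h_1 < 4)) && ((!(2*t == 3*h_1 - 5 ==> a[acc + 3] > t - 7)) ==> (h_1 <= 2 && 2*h_1 < 4))))) && ((!(2*t < -2)) ==> (h <= 2 && 2*h < 4))
Before assert !(lim + 4 >= -7): (!(lim >= -11)) && (2*t < -2 ==> (forall h_1. (((2*t == 3*h_1 - 5 ==> a[acc + 3] > t - 7) ==> (h_1 <= 2 && 2*h_1 < 4)) && ((!(2*t == 3*h_1 - 5 ==> a[acc + 3] > t - 7)) ==> (h_1 <= 2 && 2*h_1 < 4))))) && ((!(2*t < -2)) ==> (h <= 2 && 2*h < 4))
Before a[lim] := h: (!(lim >= -11)) && (2*t < -2 ==> (forall h_1. (((2*t == 3*h_1 - 5 ==> store(a, lim, h)[acc + 3] > t - 7) ==> (h_1 <= 2 && 2*h_1 < 4)) && ((!(2*t == 3*h_1 - 5 ==> store(a, lim, h)[acc + 3] > t - 7)) ==> (h_1 <= 2 && 2*h_1 < 4))))) && ((!(2*t < -2)) ==> (h <= 2 && 2*h < 4))
Answer: WP = (!(lim >= -11)) && (2*t < -2 ==> (forall h_1. (((2*t == 3*h_1 - 5 ==> store(a, lim, h)[acc + 3] > t - 7) ==> (h_1 <= 2 && 2*h_1 < 4)) && ((!(2*t == 3*h_1 - 5 ==> store(a, lim, h)[acc + 3] > t - 7)) ==> (h_1 <= 2 && 2*h_1 < 4))))) && ((!(2*t < -2)) ==> (h <= 2 && 2*h < 4))


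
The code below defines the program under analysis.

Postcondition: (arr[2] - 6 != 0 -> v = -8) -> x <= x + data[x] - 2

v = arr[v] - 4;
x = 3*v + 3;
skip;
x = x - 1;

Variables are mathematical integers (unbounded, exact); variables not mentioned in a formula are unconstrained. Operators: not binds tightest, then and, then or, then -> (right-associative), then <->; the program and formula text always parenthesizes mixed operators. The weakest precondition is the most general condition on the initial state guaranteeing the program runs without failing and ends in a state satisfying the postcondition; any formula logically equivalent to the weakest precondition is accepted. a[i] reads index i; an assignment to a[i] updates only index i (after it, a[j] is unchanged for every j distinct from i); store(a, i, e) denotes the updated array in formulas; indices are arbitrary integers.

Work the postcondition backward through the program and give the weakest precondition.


Working backward. After the program, the postcondition (arr[2] - 6 != 0 -> v = -8) -> x <= x + data[x] - 2 must hold; in canonical form it is (arr[2] != 6 -> v = -8) -> data[x] >= 2.
Before x := x - 1: (arr[2] != 6 -> v = -8) -> data[x - 1] >= 2
Before skip: (arr[2] != 6 -> v = -8) -> data[x - 1] >= 2
Before x := 3*v + 3: (arr[2] != 6 -> v = -8) -> data[3*v + 2] >= 2
Before v := arr[v] - 4: (arr[2] != 6 -> arr[v] = -4) -> data[3*arr[v] - 10] >= 2
Answer: WP = (arr[2] != 6 -> arr[v] = -4) -> data[3*arr[v] - 10] >= 2


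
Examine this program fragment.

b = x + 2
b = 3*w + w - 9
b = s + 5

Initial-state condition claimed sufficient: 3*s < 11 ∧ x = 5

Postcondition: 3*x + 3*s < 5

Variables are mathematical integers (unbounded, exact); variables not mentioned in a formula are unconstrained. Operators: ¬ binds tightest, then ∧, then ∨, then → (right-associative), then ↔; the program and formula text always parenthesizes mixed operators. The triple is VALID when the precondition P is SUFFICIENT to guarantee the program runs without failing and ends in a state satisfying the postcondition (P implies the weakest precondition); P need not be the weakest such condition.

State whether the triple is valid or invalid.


Working backward. After the program, the postcondition 3*x + 3*s < 5 must hold; in canonical form it is 3*s + 3*x < 5.
Before b := s + 5: 3*s + 3*x < 5
Before b := 3*w + w - 9: 3*s + 3*x < 5
Before b := x + 2: 3*s + 3*x < 5
The weakest precondition is 3*s + 3*x < 5.
Check whether 3*s < 11 ∧ x = 5 implies it.
Countermodel: at the initial state s = -3, x = 5, the precondition holds but the weakest precondition fails.
Answer: invalid


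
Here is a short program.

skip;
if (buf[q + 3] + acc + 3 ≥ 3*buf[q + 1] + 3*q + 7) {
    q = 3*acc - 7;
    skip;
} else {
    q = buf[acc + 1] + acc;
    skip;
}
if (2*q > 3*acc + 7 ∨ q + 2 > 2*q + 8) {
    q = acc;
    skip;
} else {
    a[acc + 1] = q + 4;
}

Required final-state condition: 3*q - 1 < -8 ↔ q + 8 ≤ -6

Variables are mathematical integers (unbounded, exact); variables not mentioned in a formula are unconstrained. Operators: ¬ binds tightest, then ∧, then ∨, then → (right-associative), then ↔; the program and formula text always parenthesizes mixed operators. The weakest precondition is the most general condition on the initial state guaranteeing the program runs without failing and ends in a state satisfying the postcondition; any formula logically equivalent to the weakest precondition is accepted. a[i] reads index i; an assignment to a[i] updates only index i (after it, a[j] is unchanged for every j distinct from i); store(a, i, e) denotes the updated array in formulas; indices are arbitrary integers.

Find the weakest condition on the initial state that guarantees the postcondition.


Working backward. After the program, the postcondition 3*q - 1 < -8 ↔ q + 8 ≤ -6 must hold; in canonical form it is 3*q < -7 ↔ q ≤ -14.
Then branch requires 3*acc < -7 ↔ acc ≤ -14; else branch requires 3*q < -7 ↔ q ≤ -14.
Before the if: ((2*q > 3*acc + 7 ∨ q < -6) → (3*acc < -7 ↔ acc ≤ -14)) ∧ ((¬(2*q > 3*acc + 7 ∨ q < -6)) → (3*q < -7 ↔ q ≤ -14))
Then branch requires ((3*acc > 21 ∨ 3*acc < 1) → (3*acc < -7 ↔ acc ≤ -14)) ∧ ((¬(3*acc > 21 ∨ 3*acc < 1)) → (9*acc < 14 ↔ 3*acc ≤ -7)); else branch requires ((2*buf[acc + 1] > acc + 7 ∨ buf[acc + 1] + acc < -6) → (3*acc < -7 ↔ acc ≤ -14)) ∧ ((¬(2*buf[acc + 1] > acc + 7 ∨ buf[acc + 1] + acc < -6)) → (3*buf[acc + 1] + 3*acc < -7 ↔ buf[acc + 1] + acc ≤ -14)).
Before the if: (buf[q + 3] + acc ≥ 3*buf[q + 1] + 3*q + 4 → (((3*acc > 21 ∨ 3*acc < 1) → (3*acc < -7 ↔ acc ≤ -14)) ∧ ((¬(3*acc > 21 ∨ 3*acc < 1)) → (9*acc < 14 ↔ 3*acc ≤ -7)))) ∧ ((¬(buf[q + 3] + acc ≥ 3*buf[q + 1] + 3*q + 4)) → (((2*buf[acc + 1] > acc + 7 ∨ buf[acc + 1] + acc < -6) → (3*acc < -7 ↔ acc ≤ -14)) ∧ ((¬(2*buf[acc + 1] > acc + 7 ∨ buf[acc + 1] + acc < -6)) → (3*buf[acc + 1] + 3*acc < -7 ↔ buf[acc + 1] + acc ≤ -14))))
Before skip: (buf[q + 3] + acc ≥ 3*buf[q + 1] + 3*q + 4 → (((3*acc > 21 ∨ 3*acc < 1) → (3*acc < -7 ↔ acc ≤ -14)) ∧ ((¬(3*acc > 21 ∨ 3*acc < 1)) → (9*acc < 14 ↔ 3*acc ≤ -7)))) ∧ ((¬(buf[q + 3] + acc ≥ 3*buf[q + 1] + 3*q + 4)) → (((2*buf[acc + 1] > acc + 7 ∨ buf[acc + 1] + acc < -6) → (3*acc < -7 ↔ acc ≤ -14)) ∧ ((¬(2*buf[acc + 1] > acc + 7 ∨ buf[acc + 1] + acc < -6)) → (3*buf[acc + 1] + 3*acc < -7 ↔ buf[acc + 1] + acc ≤ -14))))
Answer: WP = (buf[q + 3] + acc ≥ 3*buf[q + 1] + 3*q + 4 → (((3*acc > 21 ∨ 3*acc < 1) → (3*acc < -7 ↔ acc ≤ -14)) ∧ ((¬(3*acc > 21 ∨ 3*acc < 1)) → (9*acc < 14 ↔ 3*acc ≤ -7)))) ∧ ((¬(buf[q + 3] + acc ≥ 3*buf[q + 1] + 3*q + 4)) → (((2*buf[acc + 1] > acc + 7 ∨ buf[acc + 1] + acc < -6) → (3*acc < -7 ↔ acc ≤ -14)) ∧ ((¬(2*buf[acc + 1] > acc + 7 ∨ buf[acc + 1] + acc < -6)) → (3*buf[acc + 1] + 3*acc < -7 ↔ buf[acc + 1] + acc ≤ -14))))


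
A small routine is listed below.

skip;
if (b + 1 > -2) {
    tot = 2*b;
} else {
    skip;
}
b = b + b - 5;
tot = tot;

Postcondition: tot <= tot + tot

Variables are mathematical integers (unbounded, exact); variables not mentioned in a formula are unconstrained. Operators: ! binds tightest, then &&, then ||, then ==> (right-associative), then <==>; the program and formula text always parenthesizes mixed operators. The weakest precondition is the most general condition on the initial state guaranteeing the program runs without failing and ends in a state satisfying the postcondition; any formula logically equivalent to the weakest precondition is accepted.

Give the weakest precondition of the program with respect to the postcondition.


Working backward. After the program, the postcondition tot <= tot + tot must hold; in canonical form it is tot >= 0.
Before tot := tot: tot >= 0
Before b := b + b - 5: tot >= 0
Then branch requires 2*b >= 0; else branch requires tot >= 0.
Before the if: (b > -3 ==> 2*b >= 0) && ((!(b > -3)) ==> tot >= 0)
Before skip: (b > -3 ==> 2*b >= 0) && ((!(b > -3)) ==> tot >= 0)
Answer: WP = (b > -3 ==> 2*b >= 0) && ((!(b > -3)) ==> tot >= 0)


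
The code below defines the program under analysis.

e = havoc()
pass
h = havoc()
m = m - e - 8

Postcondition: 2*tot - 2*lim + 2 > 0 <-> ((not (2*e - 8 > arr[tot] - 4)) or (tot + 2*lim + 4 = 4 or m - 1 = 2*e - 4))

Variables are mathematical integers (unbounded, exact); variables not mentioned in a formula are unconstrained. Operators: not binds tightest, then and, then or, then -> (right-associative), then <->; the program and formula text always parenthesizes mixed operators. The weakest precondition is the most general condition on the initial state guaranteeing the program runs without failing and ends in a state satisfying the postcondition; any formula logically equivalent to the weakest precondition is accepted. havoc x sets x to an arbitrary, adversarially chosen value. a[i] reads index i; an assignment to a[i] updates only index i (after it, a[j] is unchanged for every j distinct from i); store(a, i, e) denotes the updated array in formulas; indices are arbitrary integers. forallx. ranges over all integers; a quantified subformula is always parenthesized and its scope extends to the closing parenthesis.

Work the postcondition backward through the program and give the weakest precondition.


Working backward. After the program, the postcondition 2*tot - 2*lim + 2 > 0 <-> ((not (2*e - 8 > arr[tot] - 4)) or (tot + 2*lim + 4 = 4 or m - 1 = 2*e - 4)) must hold; in canonical form it is 2*tot > 2*lim - 2 <-> ((not (2*e > arr[tot] + 4)) or 2*lim + tot = 0 or m = 2*e - 3).
Before m := m - e - 8: 2*tot > 2*lim - 2 <-> ((not (2*e > arr[tot] + 4)) or 2*lim + tot = 0 or m = 3*e + 5)
Before havoc h: 2*tot > 2*lim - 2 <-> ((not (2*e > arr[tot] + 4)) or 2*lim + tot = 0 or m = 3*e + 5)
Before skip: 2*tot > 2*lim - 2 <-> ((not (2*e > arr[tot] + 4)) or 2*lim + tot = 0 or m = 3*e + 5)
Before havoc e: forall e_1. (2*tot > 2*lim - 2 <-> ((not (2*e_1 > arr[tot] + 4)) or 2*lim + tot = 0 or m = 3*e_1 + 5))
Answer: WP = forall e_1. (2*tot > 2*lim - 2 <-> ((not (2*e_1 > arr[tot] + 4)) or 2*lim + tot = 0 or m = 3*e_1 + 5))


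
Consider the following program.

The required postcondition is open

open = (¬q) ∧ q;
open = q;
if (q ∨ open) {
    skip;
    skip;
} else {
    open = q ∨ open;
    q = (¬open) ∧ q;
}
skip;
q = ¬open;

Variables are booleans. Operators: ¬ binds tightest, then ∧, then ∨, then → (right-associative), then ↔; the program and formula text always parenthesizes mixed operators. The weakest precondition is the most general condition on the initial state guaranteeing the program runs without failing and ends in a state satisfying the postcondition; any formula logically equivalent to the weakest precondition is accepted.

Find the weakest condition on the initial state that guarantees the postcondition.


Working backward. After the program, open must hold.
Before q := ¬open: open
Before skip: open
Then branch requires open; else branch requires q ∨ open.
Before the if: ((q ∨ open) → open) ∧ ((¬(q ∨ open)) → (q ∨ open))
Before open := q: (¬q) → q
Before open := (¬q) ∧ q: (¬q) → q
Answer: WP = (¬q) → q


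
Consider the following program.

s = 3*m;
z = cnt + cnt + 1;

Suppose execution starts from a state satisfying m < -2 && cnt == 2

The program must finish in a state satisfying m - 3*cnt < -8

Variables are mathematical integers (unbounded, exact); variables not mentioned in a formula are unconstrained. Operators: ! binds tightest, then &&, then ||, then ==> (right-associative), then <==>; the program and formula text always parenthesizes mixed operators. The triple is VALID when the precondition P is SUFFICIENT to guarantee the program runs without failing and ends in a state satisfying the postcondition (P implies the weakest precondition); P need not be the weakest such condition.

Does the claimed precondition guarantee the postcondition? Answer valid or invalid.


Working backward. After the program, the postcondition m - 3*cnt < -8 must hold; in canonical form it is m < 3*cnt - 8.
Before z := cnt + cnt + 1: m < 3*cnt - 8
Before s := 3*m: m < 3*cnt - 8
The weakest precondition is m < 3*cnt - 8.
Check whether m < -2 && cnt == 2 implies it.
Every state satisfying the precondition satisfies the weakest precondition: the implication holds.
Answer: valid


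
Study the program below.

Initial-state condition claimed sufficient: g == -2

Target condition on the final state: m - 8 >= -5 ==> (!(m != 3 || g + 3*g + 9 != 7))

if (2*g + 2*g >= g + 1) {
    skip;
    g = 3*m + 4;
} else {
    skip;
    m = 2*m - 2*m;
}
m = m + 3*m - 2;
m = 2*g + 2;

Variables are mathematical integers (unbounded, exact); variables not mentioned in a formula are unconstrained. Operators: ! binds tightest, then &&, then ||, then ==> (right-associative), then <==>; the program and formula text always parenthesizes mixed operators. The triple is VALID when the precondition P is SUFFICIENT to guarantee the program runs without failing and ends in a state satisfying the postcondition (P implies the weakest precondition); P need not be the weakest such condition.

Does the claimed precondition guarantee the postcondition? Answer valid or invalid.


Working backward. After the program, the postcondition m - 8 >= -5 ==> (!(m != 3 || g + 3*g + 9 != 7)) must hold; in canonical form it is m >= 3 ==> (!(m != 3 || 4*g != -2)).
Before m := 2*g + 2: 2*g >= 1 ==> (!(2*g != 1 || 4*g != -2))
Before m := m + 3*m - 2: 2*g >= 1 ==> (!(2*g != 1 || 4*g != -2))
Then branch requires 6*m >= -7 ==> (!(6*m != -7 || 12*m != -18)); else branch requires 2*g >= 1 ==> (!(2*g != 1 || 4*g != -2)).
Before the if: (3*g >= 1 ==> (6*m >= -7 ==> (!(6*m != -7 || 12*m != -18)))) && ((!(3*g >= 1)) ==> (2*g >= 1 ==> (!(2*g != 1 || 4*g != -2))))
The weakest precondition is (3*g >= 1 ==> (6*m >= -7 ==> (!(6*m != -7 || 12*m != -18)))) && ((!(3*g >= 1)) ==> (2*g >= 1 ==> (!(2*g != 1 || 4*g != -2)))).
Check whether g == -2 implies it.
Every state satisfying the precondition satisfies the weakest precondition: the implication holds.
Answer: valid


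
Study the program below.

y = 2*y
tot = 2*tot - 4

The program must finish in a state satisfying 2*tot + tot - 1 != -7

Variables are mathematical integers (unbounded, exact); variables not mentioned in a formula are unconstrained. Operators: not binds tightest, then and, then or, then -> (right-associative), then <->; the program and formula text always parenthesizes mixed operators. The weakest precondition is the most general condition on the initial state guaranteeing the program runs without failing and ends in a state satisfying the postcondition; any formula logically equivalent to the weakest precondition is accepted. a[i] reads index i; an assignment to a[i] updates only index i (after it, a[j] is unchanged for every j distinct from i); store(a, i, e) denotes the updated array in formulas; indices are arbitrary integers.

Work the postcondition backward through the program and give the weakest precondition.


Working backward. After the program, the postcondition 2*tot + tot - 1 != -7 must hold; in canonical form it is 3*tot != -6.
Before tot := 2*tot - 4: 6*tot != 6
Before y := 2*y: 6*tot != 6
Answer: WP = 6*tot != 6
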